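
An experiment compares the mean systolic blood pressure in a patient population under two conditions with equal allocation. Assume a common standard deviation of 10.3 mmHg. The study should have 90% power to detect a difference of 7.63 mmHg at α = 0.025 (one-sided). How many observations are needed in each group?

For two equal groups, n per group = 2·((z_α + z_β)·σ/δ)².
z_α = 1.960; z_β = 1.282 (power 90%).
n = 2 × (3.242 × 10.3 / 7.63)² = 2 × 19.15 = 38.30
Round up: n = 39 per group.

39 per group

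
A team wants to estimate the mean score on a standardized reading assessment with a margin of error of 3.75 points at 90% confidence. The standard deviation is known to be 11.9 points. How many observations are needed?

For a mean, the margin of error is E = z·σ/√n, so n = (zσ/E)².
At 90% confidence, z = 1.645.
n = (1.645 × 11.9 / 3.75)² = 27.25
Round up: n = 28.

n = 28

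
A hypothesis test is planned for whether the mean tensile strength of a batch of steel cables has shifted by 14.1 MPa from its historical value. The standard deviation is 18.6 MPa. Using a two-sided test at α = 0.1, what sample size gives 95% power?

For a one-sample z-test, n = ((z_{α/2} + z_β)·σ/δ)².
z_{α/2} = 1.645 (two-sided α = 0.1); z_β = 1.645 (power 95% → β = 0.05).
n = (3.290 × 18.6 / 14.1)² = 18.84
Round up: n = 19.

n = 19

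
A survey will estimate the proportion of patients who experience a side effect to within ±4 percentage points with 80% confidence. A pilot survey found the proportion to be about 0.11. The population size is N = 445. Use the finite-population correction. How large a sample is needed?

For a proportion with margin E = 0.04 at 80% confidence, z = 1.282.
n = p̂(1−p̂)(z/E)² = 0.11 × 0.89 × (1.282/0.04)² = 100.56 — call this n₀.
Finite-population correction with N = 445: n = n₀ / (1 + (n₀−1)/N) = 100.56 / 1.224 = 82.16
Round up: n = 83.

83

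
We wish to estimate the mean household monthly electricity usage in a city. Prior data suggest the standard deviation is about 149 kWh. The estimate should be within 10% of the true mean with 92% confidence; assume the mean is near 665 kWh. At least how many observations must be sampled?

16

For a mean, the margin of error is E = z·σ/√n, so n = (zσ/E)².
At 92% confidence, z = 1.751.
E = 10% of 665 = 66.5 kWh.
n = (1.751 × 149 / 66.5)² = 15.39
Round up: n = 16.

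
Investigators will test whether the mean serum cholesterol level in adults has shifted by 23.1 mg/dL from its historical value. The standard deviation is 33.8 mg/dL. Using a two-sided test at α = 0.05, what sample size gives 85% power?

n = 20

For a one-sample z-test, n = ((z_{α/2} + z_β)·σ/δ)².
z_{α/2} = 1.960 (two-sided α = 0.05); z_β = 1.036 (power 85% → β = 0.15).
n = (2.996 × 33.8 / 23.1)² = 19.22
Round up: n = 20.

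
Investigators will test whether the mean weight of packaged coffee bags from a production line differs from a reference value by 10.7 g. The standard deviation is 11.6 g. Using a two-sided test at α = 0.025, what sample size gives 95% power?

18

For a one-sample z-test, n = ((z_{α/2} + z_β)·σ/δ)².
z_{α/2} = 2.241 (two-sided α = 0.025); z_β = 1.645 (power 95% → β = 0.05).
n = (3.886 × 11.6 / 10.7)² = 17.75
Round up: n = 18.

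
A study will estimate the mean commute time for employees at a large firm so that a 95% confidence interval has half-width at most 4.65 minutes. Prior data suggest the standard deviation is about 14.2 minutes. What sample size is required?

36

For a mean, the margin of error is E = z·σ/√n, so n = (zσ/E)².
At 95% confidence, z = 1.960.
n = (1.960 × 14.2 / 4.65)² = 35.82
Round up: n = 36.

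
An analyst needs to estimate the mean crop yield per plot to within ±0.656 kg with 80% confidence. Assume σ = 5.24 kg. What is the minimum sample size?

For a mean, the margin of error is E = z·σ/√n, so n = (zσ/E)².
At 80% confidence, z = 1.282.
n = (1.282 × 5.24 / 0.656)² = 104.87
Round up: n = 105.

105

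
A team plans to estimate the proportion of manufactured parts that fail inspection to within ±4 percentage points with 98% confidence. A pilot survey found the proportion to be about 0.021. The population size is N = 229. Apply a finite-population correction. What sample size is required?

For a proportion with margin E = 0.04 at 98% confidence, z = 2.326.
n = p̂(1−p̂)(z/E)² = 0.021 × 0.979 × (2.326/0.04)² = 69.52 — call this n₀.
Finite-population correction with N = 229: n = n₀ / (1 + (n₀−1)/N) = 69.52 / 1.299 = 53.52
Round up: n = 54.

n = 54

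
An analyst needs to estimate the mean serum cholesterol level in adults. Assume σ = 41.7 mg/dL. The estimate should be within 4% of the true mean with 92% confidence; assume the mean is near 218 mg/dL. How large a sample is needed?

For a mean, the margin of error is E = z·σ/√n, so n = (zσ/E)².
At 92% confidence, z = 1.751.
E = 4% of 218 = 8.72 mg/dL.
n = (1.751 × 41.7 / 8.72)² = 70.12
Round up: n = 71.

n = 71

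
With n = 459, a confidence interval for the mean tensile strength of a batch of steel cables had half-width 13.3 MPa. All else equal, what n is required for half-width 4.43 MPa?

4138

Margin of error scales as 1/√n, so n₂ = n₁·(E₁/E₂)².
n₂ = 459 × (13.3/4.43)² = 459 × 9.014 = 4137.43
Round up: n₂ = 4138.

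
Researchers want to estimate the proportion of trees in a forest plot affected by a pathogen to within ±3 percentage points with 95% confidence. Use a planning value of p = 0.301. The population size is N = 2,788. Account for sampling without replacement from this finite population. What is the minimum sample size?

For a proportion with margin E = 0.03 at 95% confidence, z = 1.960.
n = p̂(1−p̂)(z/E)² = 0.301 × 0.699 × (1.960/0.03)² = 898.08 — call this n₀.
Finite-population correction with N = 2,788: n = n₀ / (1 + (n₀−1)/N) = 898.08 / 1.322 = 679.33
Round up: n = 680.

680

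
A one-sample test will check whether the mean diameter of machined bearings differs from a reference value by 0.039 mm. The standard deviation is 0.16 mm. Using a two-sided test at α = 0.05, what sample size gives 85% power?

152

For a one-sample z-test, n = ((z_{α/2} + z_β)·σ/δ)².
z_{α/2} = 1.960 (two-sided α = 0.05); z_β = 1.036 (power 85% → β = 0.15).
n = (2.996 × 0.16 / 0.039)² = 151.08
Round up: n = 152.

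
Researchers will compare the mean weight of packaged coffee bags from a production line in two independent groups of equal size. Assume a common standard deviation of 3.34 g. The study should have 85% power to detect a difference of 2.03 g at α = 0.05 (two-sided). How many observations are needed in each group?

For two equal groups, n per group = 2·((z_{α/2} + z_β)·σ/δ)².
z_{α/2} = 1.960; z_β = 1.036 (power 85%).
n = 2 × (2.996 × 3.34 / 2.03)² = 2 × 24.30 = 48.60
Round up: n = 49 per group.

49 per group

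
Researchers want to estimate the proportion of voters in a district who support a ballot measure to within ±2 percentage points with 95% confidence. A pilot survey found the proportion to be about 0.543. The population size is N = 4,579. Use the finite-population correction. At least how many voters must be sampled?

For a proportion with margin E = 0.02 at 95% confidence, z = 1.960.
n = p̂(1−p̂)(z/E)² = 0.543 × 0.457 × (1.960/0.02)² = 2383.24 — call this n₀.
Finite-population correction with N = 4,579: n = n₀ / (1 + (n₀−1)/N) = 2383.24 / 1.52 = 1567.92
Round up: n = 1568.

1568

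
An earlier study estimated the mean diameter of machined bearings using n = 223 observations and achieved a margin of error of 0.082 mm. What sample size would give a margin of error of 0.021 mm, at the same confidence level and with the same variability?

3401

Margin of error scales as 1/√n, so n₂ = n₁·(E₁/E₂)².
n₂ = 223 × (0.082/0.021)² = 223 × 15.25 = 3400.75
Round up: n₂ = 3401.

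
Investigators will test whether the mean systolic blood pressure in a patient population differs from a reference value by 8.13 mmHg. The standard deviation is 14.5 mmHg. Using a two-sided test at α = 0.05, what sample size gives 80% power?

n = 25

For a one-sample z-test, n = ((z_{α/2} + z_β)·σ/δ)².
z_{α/2} = 1.960 (two-sided α = 0.05); z_β = 0.842 (power 80% → β = 0.2).
n = (2.802 × 14.5 / 8.13)² = 24.97
Round up: n = 25.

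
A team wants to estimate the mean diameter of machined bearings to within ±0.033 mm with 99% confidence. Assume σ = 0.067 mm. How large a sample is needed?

n = 28

For a mean, the margin of error is E = z·σ/√n, so n = (zσ/E)².
At 99% confidence, z = 2.576.
n = (2.576 × 0.067 / 0.033)² = 27.35
Round up: n = 28.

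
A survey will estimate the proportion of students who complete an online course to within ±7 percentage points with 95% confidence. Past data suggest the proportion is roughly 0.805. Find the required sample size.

124

For a proportion with margin E = 0.07 at 95% confidence, z = 1.960.
n = p̂(1−p̂)(z/E)² = 0.805 × 0.195 × (1.960/0.07)² = 123.07
Round up: n = 124.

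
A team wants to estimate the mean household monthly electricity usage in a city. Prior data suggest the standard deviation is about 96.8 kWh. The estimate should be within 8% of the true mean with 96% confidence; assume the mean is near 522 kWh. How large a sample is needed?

n = 23

For a mean, the margin of error is E = z·σ/√n, so n = (zσ/E)².
At 96% confidence, z = 2.054.
E = 8% of 522 = 41.76 kWh.
n = (2.054 × 96.8 / 41.76)² = 22.67
Round up: n = 23.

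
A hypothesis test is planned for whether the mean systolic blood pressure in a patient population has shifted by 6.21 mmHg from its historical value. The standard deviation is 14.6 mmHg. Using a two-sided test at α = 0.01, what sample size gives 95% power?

For a one-sample z-test, n = ((z_{α/2} + z_β)·σ/δ)².
z_{α/2} = 2.576 (two-sided α = 0.01); z_β = 1.645 (power 95% → β = 0.05).
n = (4.221 × 14.6 / 6.21)² = 98.48
Round up: n = 99.

99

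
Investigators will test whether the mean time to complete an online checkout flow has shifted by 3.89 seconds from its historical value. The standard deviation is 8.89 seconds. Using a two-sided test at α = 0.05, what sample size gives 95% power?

n = 68

For a one-sample z-test, n = ((z_{α/2} + z_β)·σ/δ)².
z_{α/2} = 1.960 (two-sided α = 0.05); z_β = 1.645 (power 95% → β = 0.05).
n = (3.605 × 8.89 / 3.89)² = 67.88
Round up: n = 68.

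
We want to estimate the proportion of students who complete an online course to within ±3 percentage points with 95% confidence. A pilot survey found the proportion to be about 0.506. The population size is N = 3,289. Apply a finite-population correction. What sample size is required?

For a proportion with margin E = 0.03 at 95% confidence, z = 1.960.
n = p̂(1−p̂)(z/E)² = 0.506 × 0.494 × (1.960/0.03)² = 1066.96 — call this n₀.
Finite-population correction with N = 3,289: n = n₀ / (1 + (n₀−1)/N) = 1066.96 / 1.324 = 805.86
Round up: n = 806.

806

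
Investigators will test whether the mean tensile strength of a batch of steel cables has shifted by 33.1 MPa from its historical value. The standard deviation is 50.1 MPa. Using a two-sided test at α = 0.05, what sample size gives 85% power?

21

For a one-sample z-test, n = ((z_{α/2} + z_β)·σ/δ)².
z_{α/2} = 1.960 (two-sided α = 0.05); z_β = 1.036 (power 85% → β = 0.15).
n = (2.996 × 50.1 / 33.1)² = 20.56
Round up: n = 21.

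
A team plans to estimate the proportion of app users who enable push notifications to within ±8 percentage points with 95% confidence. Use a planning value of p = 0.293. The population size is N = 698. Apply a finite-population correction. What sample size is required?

106

For a proportion with margin E = 0.08 at 95% confidence, z = 1.960.
n = p̂(1−p̂)(z/E)² = 0.293 × 0.707 × (1.960/0.08)² = 124.34 — call this n₀.
Finite-population correction with N = 698: n = n₀ / (1 + (n₀−1)/N) = 124.34 / 1.177 = 105.64
Round up: n = 106.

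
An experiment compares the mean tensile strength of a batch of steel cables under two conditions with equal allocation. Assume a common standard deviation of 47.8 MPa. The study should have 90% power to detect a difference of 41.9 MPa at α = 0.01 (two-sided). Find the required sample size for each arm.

39 per group

For two equal groups, n per group = 2·((z_{α/2} + z_β)·σ/δ)².
z_{α/2} = 2.576; z_β = 1.282 (power 90%).
n = 2 × (3.858 × 47.8 / 41.9)² = 2 × 19.37 = 38.74
Round up: n = 39 per group.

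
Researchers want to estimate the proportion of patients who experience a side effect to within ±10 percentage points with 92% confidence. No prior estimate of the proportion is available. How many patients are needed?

For a proportion with margin E = 0.1 at 92% confidence, z = 1.751.
With no prior estimate, use p = 0.5, which maximizes p(1−p) at 0.25.
n = 0.25 × (z/E)² = 0.25 × (1.751/0.1)² = 76.65
Round up: n = 77.

77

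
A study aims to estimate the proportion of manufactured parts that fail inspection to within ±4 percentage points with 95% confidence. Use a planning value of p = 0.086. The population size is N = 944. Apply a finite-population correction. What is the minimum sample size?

158

For a proportion with margin E = 0.04 at 95% confidence, z = 1.960.
n = p̂(1−p̂)(z/E)² = 0.086 × 0.914 × (1.960/0.04)² = 188.73 — call this n₀.
Finite-population correction with N = 944: n = n₀ / (1 + (n₀−1)/N) = 188.73 / 1.199 = 157.41
Round up: n = 158.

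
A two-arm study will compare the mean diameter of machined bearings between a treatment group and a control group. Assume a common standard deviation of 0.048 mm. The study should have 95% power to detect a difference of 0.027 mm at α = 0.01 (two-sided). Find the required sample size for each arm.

113 per group

For two equal groups, n per group = 2·((z_{α/2} + z_β)·σ/δ)².
z_{α/2} = 2.576; z_β = 1.645 (power 95%).
n = 2 × (4.221 × 0.048 / 0.027)² = 2 × 56.31 = 112.62
Round up: n = 113 per group.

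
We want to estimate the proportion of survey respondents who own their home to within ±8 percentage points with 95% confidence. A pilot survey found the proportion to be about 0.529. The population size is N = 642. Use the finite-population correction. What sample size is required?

n = 122

For a proportion with margin E = 0.08 at 95% confidence, z = 1.960.
n = p̂(1−p̂)(z/E)² = 0.529 × 0.471 × (1.960/0.08)² = 149.56 — call this n₀.
Finite-population correction with N = 642: n = n₀ / (1 + (n₀−1)/N) = 149.56 / 1.231 = 121.49
Round up: n = 122.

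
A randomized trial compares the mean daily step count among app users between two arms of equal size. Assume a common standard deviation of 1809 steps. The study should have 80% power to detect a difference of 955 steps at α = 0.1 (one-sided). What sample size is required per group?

For two equal groups, n per group = 2·((z_α + z_β)·σ/δ)².
z_α = 1.282; z_β = 0.842 (power 80%).
n = 2 × (2.124 × 1809 / 955)² = 2 × 16.19 = 32.38
Round up: n = 33 per group.

33 per group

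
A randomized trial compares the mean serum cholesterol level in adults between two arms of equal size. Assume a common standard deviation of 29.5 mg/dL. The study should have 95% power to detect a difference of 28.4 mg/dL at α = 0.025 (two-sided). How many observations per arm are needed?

For two equal groups, n per group = 2·((z_{α/2} + z_β)·σ/δ)².
z_{α/2} = 2.241; z_β = 1.645 (power 95%).
n = 2 × (3.886 × 29.5 / 28.4)² = 2 × 16.29 = 32.58
Round up: n = 33 per group.

33 per group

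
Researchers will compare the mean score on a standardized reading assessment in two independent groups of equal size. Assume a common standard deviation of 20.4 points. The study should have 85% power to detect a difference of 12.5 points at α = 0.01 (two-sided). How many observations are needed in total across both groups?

140 total

For two equal groups, n per group = 2·((z_{α/2} + z_β)·σ/δ)².
z_{α/2} = 2.576; z_β = 1.036 (power 85%).
n = 2 × (3.612 × 20.4 / 12.5)² = 2 × 34.75 = 69.50
Round up: n = 70 per group.
Total across both groups: 2 × 70 = 140.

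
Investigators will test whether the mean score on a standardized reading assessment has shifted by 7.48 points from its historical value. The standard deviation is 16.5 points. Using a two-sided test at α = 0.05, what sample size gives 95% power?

For a one-sample z-test, n = ((z_{α/2} + z_β)·σ/δ)².
z_{α/2} = 1.960 (two-sided α = 0.05); z_β = 1.645 (power 95% → β = 0.05).
n = (3.605 × 16.5 / 7.48)² = 63.24
Round up: n = 64.

64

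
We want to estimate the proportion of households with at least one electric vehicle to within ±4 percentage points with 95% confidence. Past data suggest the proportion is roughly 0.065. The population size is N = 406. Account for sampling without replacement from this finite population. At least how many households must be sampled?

For a proportion with margin E = 0.04 at 95% confidence, z = 1.960.
n = p̂(1−p̂)(z/E)² = 0.065 × 0.935 × (1.960/0.04)² = 145.92 — call this n₀.
Finite-population correction with N = 406: n = n₀ / (1 + (n₀−1)/N) = 145.92 / 1.357 = 107.53
Round up: n = 108.

108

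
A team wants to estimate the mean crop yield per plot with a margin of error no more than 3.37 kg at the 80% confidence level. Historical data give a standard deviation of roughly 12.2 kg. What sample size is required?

For a mean, the margin of error is E = z·σ/√n, so n = (zσ/E)².
At 80% confidence, z = 1.282.
n = (1.282 × 12.2 / 3.37)² = 21.54
Round up: n = 22.

n = 22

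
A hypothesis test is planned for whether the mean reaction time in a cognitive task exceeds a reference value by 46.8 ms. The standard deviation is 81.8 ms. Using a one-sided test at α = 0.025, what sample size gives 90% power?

For a one-sample z-test, n = ((z_α + z_β)·σ/δ)².
z_α = 1.960 (one-sided α = 0.025); z_β = 1.282 (power 90% → β = 0.1).
n = (3.242 × 81.8 / 46.8)² = 32.11
Round up: n = 33.

33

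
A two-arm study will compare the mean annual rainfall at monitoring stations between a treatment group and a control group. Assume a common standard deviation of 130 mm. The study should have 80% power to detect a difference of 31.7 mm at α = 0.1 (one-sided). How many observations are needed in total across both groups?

For two equal groups, n per group = 2·((z_α + z_β)·σ/δ)².
z_α = 1.282; z_β = 0.842 (power 80%).
n = 2 × (2.124 × 130 / 31.7)² = 2 × 75.87 = 151.74
Round up: n = 152 per group.
Total across both groups: 2 × 152 = 304.

304 total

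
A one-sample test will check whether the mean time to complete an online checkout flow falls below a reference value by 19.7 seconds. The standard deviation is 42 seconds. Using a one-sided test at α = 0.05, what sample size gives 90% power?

n = 39

For a one-sample z-test, n = ((z_α + z_β)·σ/δ)².
z_α = 1.645 (one-sided α = 0.05); z_β = 1.282 (power 90% → β = 0.1).
n = (2.927 × 42 / 19.7)² = 38.94
Round up: n = 39.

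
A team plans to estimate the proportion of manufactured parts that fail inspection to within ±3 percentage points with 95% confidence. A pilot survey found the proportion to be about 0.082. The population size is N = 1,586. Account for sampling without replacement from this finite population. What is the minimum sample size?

For a proportion with margin E = 0.03 at 95% confidence, z = 1.960.
n = p̂(1−p̂)(z/E)² = 0.082 × 0.918 × (1.960/0.03)² = 321.31 — call this n₀.
Finite-population correction with N = 1,586: n = n₀ / (1 + (n₀−1)/N) = 321.31 / 1.202 = 267.31
Round up: n = 268.

268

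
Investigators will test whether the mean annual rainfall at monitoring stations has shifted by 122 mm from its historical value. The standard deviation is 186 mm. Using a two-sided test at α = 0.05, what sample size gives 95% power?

31

For a one-sample z-test, n = ((z_{α/2} + z_β)·σ/δ)².
z_{α/2} = 1.960 (two-sided α = 0.05); z_β = 1.645 (power 95% → β = 0.05).
n = (3.605 × 186 / 122)² = 30.21
Round up: n = 31.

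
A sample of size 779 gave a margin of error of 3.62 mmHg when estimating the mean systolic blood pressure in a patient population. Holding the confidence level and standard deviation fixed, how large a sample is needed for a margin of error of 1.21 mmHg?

6973

Margin of error scales as 1/√n, so n₂ = n₁·(E₁/E₂)².
n₂ = 779 × (3.62/1.21)² = 779 × 8.95 = 6972.05
Round up: n₂ = 6973.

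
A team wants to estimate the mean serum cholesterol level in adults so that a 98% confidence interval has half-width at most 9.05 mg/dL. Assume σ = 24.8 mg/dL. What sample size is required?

41

For a mean, the margin of error is E = z·σ/√n, so n = (zσ/E)².
At 98% confidence, z = 2.326.
n = (2.326 × 24.8 / 9.05)² = 40.63
Round up: n = 41.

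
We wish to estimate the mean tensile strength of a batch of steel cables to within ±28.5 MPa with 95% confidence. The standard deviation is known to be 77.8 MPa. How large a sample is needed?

29

For a mean, the margin of error is E = z·σ/√n, so n = (zσ/E)².
At 95% confidence, z = 1.960.
n = (1.960 × 77.8 / 28.5)² = 28.63
Round up: n = 29.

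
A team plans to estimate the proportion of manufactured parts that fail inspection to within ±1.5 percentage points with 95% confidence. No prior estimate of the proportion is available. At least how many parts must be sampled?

For a proportion with margin E = 0.015 at 95% confidence, z = 1.960.
With no prior estimate, use p = 0.5, which maximizes p(1−p) at 0.25.
n = 0.25 × (z/E)² = 0.25 × (1.960/0.015)² = 4268.44
Round up: n = 4269.

4269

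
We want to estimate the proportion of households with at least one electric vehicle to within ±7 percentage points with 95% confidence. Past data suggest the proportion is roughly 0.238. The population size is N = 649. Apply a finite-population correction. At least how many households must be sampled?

For a proportion with margin E = 0.07 at 95% confidence, z = 1.960.
n = p̂(1−p̂)(z/E)² = 0.238 × 0.762 × (1.960/0.07)² = 142.18 — call this n₀.
Finite-population correction with N = 649: n = n₀ / (1 + (n₀−1)/N) = 142.18 / 1.218 = 116.73
Round up: n = 117.

117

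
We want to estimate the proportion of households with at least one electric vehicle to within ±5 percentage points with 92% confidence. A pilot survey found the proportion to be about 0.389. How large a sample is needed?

292

For a proportion with margin E = 0.05 at 92% confidence, z = 1.751.
n = p̂(1−p̂)(z/E)² = 0.389 × 0.611 × (1.751/0.05)² = 291.49
Round up: n = 292.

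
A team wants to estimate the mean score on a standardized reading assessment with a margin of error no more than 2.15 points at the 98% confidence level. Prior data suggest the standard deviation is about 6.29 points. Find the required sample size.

47

For a mean, the margin of error is E = z·σ/√n, so n = (zσ/E)².
At 98% confidence, z = 2.326.
n = (2.326 × 6.29 / 2.15)² = 46.31
Round up: n = 47.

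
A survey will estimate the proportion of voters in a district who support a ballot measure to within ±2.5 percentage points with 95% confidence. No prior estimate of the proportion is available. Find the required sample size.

For a proportion with margin E = 0.025 at 95% confidence, z = 1.960.
With no prior estimate, use p = 0.5, which maximizes p(1−p) at 0.25.
n = 0.25 × (z/E)² = 0.25 × (1.960/0.025)² = 1536.64
Round up: n = 1537.

1537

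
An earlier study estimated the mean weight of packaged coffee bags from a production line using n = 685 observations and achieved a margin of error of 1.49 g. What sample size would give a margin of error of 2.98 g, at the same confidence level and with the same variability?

Margin of error scales as 1/√n, so n₂ = n₁·(E₁/E₂)².
n₂ = 685 × (1.49/2.98)² = 685 × 0.25 = 171.25
Round up: n₂ = 172.

172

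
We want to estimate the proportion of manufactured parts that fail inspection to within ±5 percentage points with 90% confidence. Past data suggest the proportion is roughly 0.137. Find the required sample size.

128

For a proportion with margin E = 0.05 at 90% confidence, z = 1.645.
n = p̂(1−p̂)(z/E)² = 0.137 × 0.863 × (1.645/0.05)² = 127.97
Round up: n = 128.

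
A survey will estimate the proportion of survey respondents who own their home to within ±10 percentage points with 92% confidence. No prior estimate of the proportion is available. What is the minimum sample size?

n = 77

For a proportion with margin E = 0.1 at 92% confidence, z = 1.751.
With no prior estimate, use p = 0.5, which maximizes p(1−p) at 0.25.
n = 0.25 × (z/E)² = 0.25 × (1.751/0.1)² = 76.65
Round up: n = 77.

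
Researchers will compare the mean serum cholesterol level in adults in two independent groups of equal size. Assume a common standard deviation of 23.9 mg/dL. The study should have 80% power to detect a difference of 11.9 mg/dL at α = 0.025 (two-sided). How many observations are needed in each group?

For two equal groups, n per group = 2·((z_{α/2} + z_β)·σ/δ)².
z_{α/2} = 2.241; z_β = 0.842 (power 80%).
n = 2 × (3.083 × 23.9 / 11.9)² = 2 × 38.34 = 76.68
Round up: n = 77 per group.

77 per group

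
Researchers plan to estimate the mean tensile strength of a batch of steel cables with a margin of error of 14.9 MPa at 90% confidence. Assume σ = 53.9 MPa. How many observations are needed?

For a mean, the margin of error is E = z·σ/√n, so n = (zσ/E)².
At 90% confidence, z = 1.645.
n = (1.645 × 53.9 / 14.9)² = 35.41
Round up: n = 36.

36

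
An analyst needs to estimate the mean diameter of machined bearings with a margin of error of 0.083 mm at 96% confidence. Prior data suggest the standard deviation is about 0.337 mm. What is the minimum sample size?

70

For a mean, the margin of error is E = z·σ/√n, so n = (zσ/E)².
At 96% confidence, z = 2.054.
n = (2.054 × 0.337 / 0.083)² = 69.55
Round up: n = 70.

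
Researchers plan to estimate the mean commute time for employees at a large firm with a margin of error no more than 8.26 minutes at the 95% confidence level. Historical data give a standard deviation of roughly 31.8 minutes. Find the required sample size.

57

For a mean, the margin of error is E = z·σ/√n, so n = (zσ/E)².
At 95% confidence, z = 1.960.
n = (1.960 × 31.8 / 8.26)² = 56.94
Round up: n = 57.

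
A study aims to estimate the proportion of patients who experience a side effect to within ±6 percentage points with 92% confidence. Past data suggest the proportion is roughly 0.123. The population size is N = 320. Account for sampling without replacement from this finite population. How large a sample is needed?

n = 72

For a proportion with margin E = 0.06 at 92% confidence, z = 1.751.
n = p̂(1−p̂)(z/E)² = 0.123 × 0.877 × (1.751/0.06)² = 91.87 — call this n₀.
Finite-population correction with N = 320: n = n₀ / (1 + (n₀−1)/N) = 91.87 / 1.284 = 71.55
Round up: n = 72.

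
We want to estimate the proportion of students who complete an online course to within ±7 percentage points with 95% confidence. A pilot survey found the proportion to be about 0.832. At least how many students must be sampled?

110

For a proportion with margin E = 0.07 at 95% confidence, z = 1.960.
n = p̂(1−p̂)(z/E)² = 0.832 × 0.168 × (1.960/0.07)² = 109.58
Round up: n = 110.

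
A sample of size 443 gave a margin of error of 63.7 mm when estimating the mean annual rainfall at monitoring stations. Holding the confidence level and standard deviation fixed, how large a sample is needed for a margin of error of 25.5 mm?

Margin of error scales as 1/√n, so n₂ = n₁·(E₁/E₂)².
n₂ = 443 × (63.7/25.5)² = 443 × 6.24 = 2764.32
Round up: n₂ = 2765.

2765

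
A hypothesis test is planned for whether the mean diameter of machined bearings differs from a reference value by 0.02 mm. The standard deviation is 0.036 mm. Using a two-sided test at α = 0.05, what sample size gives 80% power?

For a one-sample z-test, n = ((z_{α/2} + z_β)·σ/δ)².
z_{α/2} = 1.960 (two-sided α = 0.05); z_β = 0.842 (power 80% → β = 0.2).
n = (2.802 × 0.036 / 0.02)² = 25.44
Round up: n = 26.

n = 26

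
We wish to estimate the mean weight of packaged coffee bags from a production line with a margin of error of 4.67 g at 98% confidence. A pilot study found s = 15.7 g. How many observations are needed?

n = 62

For a mean, the margin of error is E = z·σ/√n, so n = (zσ/E)².
At 98% confidence, z = 2.326.
n = (2.326 × 15.7 / 4.67)² = 61.15
Round up: n = 62.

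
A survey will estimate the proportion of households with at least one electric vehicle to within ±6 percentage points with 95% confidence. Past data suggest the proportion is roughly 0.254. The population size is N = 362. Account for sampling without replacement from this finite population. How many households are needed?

n = 130

For a proportion with margin E = 0.06 at 95% confidence, z = 1.960.
n = p̂(1−p̂)(z/E)² = 0.254 × 0.746 × (1.960/0.06)² = 202.20 — call this n₀.
Finite-population correction with N = 362: n = n₀ / (1 + (n₀−1)/N) = 202.20 / 1.556 = 129.95
Round up: n = 130.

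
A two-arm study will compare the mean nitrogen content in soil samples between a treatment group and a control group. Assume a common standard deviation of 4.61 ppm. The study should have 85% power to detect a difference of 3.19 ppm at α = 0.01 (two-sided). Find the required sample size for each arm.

For two equal groups, n per group = 2·((z_{α/2} + z_β)·σ/δ)².
z_{α/2} = 2.576; z_β = 1.036 (power 85%).
n = 2 × (3.612 × 4.61 / 3.19)² = 2 × 27.25 = 54.50
Round up: n = 55 per group.

55 per group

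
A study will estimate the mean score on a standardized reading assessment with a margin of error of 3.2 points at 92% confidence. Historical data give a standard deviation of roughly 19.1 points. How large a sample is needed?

For a mean, the margin of error is E = z·σ/√n, so n = (zσ/E)².
At 92% confidence, z = 1.751.
n = (1.751 × 19.1 / 3.2)² = 109.23
Round up: n = 110.

n = 110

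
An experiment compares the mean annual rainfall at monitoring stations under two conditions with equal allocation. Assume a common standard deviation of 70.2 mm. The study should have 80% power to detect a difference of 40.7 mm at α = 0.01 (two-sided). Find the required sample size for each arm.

For two equal groups, n per group = 2·((z_{α/2} + z_β)·σ/δ)².
z_{α/2} = 2.576; z_β = 0.842 (power 80%).
n = 2 × (3.418 × 70.2 / 40.7)² = 2 × 34.76 = 69.52
Round up: n = 70 per group.

70 per group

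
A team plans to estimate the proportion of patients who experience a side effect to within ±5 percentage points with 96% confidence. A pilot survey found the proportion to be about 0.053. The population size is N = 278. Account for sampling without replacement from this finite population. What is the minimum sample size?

66

For a proportion with margin E = 0.05 at 96% confidence, z = 2.054.
n = p̂(1−p̂)(z/E)² = 0.053 × 0.947 × (2.054/0.05)² = 84.70 — call this n₀.
Finite-population correction with N = 278: n = n₀ / (1 + (n₀−1)/N) = 84.70 / 1.301 = 65.10
Round up: n = 66.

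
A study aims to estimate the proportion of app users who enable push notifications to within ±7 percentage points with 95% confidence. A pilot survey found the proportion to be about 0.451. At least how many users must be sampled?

For a proportion with margin E = 0.07 at 95% confidence, z = 1.960.
n = p̂(1−p̂)(z/E)² = 0.451 × 0.549 × (1.960/0.07)² = 194.12
Round up: n = 195.

n = 195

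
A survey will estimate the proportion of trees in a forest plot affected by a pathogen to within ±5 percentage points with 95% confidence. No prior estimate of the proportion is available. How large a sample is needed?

For a proportion with margin E = 0.05 at 95% confidence, z = 1.960.
With no prior estimate, use p = 0.5, which maximizes p(1−p) at 0.25.
n = 0.25 × (z/E)² = 0.25 × (1.960/0.05)² = 384.16
Round up: n = 385.

n = 385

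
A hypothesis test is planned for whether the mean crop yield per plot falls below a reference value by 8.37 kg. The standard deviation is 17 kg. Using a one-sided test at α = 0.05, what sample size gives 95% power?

For a one-sample z-test, n = ((z_α + z_β)·σ/δ)².
z_α = 1.645 (one-sided α = 0.05); z_β = 1.645 (power 95% → β = 0.05).
n = (3.290 × 17 / 8.37)² = 44.65
Round up: n = 45.

45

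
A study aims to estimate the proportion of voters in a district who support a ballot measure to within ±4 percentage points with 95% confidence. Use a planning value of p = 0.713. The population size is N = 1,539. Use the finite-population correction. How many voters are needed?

373

For a proportion with margin E = 0.04 at 95% confidence, z = 1.960.
n = p̂(1−p̂)(z/E)² = 0.713 × 0.287 × (1.960/0.04)² = 491.32 — call this n₀.
Finite-population correction with N = 1,539: n = n₀ / (1 + (n₀−1)/N) = 491.32 / 1.319 = 372.49
Round up: n = 373.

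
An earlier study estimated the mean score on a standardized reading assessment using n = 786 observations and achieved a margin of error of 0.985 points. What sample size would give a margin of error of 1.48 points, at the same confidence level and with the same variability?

Margin of error scales as 1/√n, so n₂ = n₁·(E₁/E₂)².
n₂ = 786 × (0.985/1.48)² = 786 × 0.4429 = 348.12
Round up: n₂ = 349.

349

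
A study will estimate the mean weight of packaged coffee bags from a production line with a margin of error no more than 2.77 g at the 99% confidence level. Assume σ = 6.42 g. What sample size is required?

For a mean, the margin of error is E = z·σ/√n, so n = (zσ/E)².
At 99% confidence, z = 2.576.
n = (2.576 × 6.42 / 2.77)² = 35.65
Round up: n = 36.

36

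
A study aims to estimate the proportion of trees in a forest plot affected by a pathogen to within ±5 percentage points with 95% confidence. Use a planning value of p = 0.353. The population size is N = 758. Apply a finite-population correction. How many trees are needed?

For a proportion with margin E = 0.05 at 95% confidence, z = 1.960.
n = p̂(1−p̂)(z/E)² = 0.353 × 0.647 × (1.960/0.05)² = 350.95 — call this n₀.
Finite-population correction with N = 758: n = n₀ / (1 + (n₀−1)/N) = 350.95 / 1.462 = 240.05
Round up: n = 241.

n = 241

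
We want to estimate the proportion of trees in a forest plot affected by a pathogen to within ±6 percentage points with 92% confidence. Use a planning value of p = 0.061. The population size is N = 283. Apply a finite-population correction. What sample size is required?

42

For a proportion with margin E = 0.06 at 92% confidence, z = 1.751.
n = p̂(1−p̂)(z/E)² = 0.061 × 0.939 × (1.751/0.06)² = 48.78 — call this n₀.
Finite-population correction with N = 283: n = n₀ / (1 + (n₀−1)/N) = 48.78 / 1.169 = 41.73
Round up: n = 42.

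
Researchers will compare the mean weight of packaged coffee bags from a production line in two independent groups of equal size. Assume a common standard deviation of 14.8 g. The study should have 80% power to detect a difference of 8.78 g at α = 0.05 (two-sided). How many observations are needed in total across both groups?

90 total

For two equal groups, n per group = 2·((z_{α/2} + z_β)·σ/δ)².
z_{α/2} = 1.960; z_β = 0.842 (power 80%).
n = 2 × (2.802 × 14.8 / 8.78)² = 2 × 22.31 = 44.62
Round up: n = 45 per group.
Total across both groups: 2 × 45 = 90.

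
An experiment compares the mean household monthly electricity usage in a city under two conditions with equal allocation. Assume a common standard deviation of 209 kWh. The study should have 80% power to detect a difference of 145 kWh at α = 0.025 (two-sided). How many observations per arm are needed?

40 per group

For two equal groups, n per group = 2·((z_{α/2} + z_β)·σ/δ)².
z_{α/2} = 2.241; z_β = 0.842 (power 80%).
n = 2 × (3.083 × 209 / 145)² = 2 × 19.75 = 39.50
Round up: n = 40 per group.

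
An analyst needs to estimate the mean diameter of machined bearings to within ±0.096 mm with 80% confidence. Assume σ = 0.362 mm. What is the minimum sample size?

24

For a mean, the margin of error is E = z·σ/√n, so n = (zσ/E)².
At 80% confidence, z = 1.282.
n = (1.282 × 0.362 / 0.096)² = 23.37
Round up: n = 24.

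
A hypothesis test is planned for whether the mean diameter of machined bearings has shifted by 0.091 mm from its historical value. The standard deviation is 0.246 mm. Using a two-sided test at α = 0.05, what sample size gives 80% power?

58

For a one-sample z-test, n = ((z_{α/2} + z_β)·σ/δ)².
z_{α/2} = 1.960 (two-sided α = 0.05); z_β = 0.842 (power 80% → β = 0.2).
n = (2.802 × 0.246 / 0.091)² = 57.38
Round up: n = 58.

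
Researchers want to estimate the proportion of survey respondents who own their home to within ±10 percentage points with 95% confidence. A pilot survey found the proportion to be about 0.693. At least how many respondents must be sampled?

n = 82

For a proportion with margin E = 0.1 at 95% confidence, z = 1.960.
n = p̂(1−p̂)(z/E)² = 0.693 × 0.307 × (1.960/0.1)² = 81.73
Round up: n = 82.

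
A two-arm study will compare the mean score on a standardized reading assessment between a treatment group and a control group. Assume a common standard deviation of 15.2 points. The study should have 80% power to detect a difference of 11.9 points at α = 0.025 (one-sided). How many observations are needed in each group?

For two equal groups, n per group = 2·((z_α + z_β)·σ/δ)².
z_α = 1.960; z_β = 0.842 (power 80%).
n = 2 × (2.802 × 15.2 / 11.9)² = 2 × 12.81 = 25.62
Round up: n = 26 per group.

26 per group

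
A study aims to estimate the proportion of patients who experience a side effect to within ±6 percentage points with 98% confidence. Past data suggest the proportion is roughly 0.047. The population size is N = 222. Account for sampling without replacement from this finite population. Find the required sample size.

52

For a proportion with margin E = 0.06 at 98% confidence, z = 2.326.
n = p̂(1−p̂)(z/E)² = 0.047 × 0.953 × (2.326/0.06)² = 67.31 — call this n₀.
Finite-population correction with N = 222: n = n₀ / (1 + (n₀−1)/N) = 67.31 / 1.299 = 51.82
Round up: n = 52.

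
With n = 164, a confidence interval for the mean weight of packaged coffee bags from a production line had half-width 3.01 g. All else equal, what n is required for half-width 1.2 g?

1032

Margin of error scales as 1/√n, so n₂ = n₁·(E₁/E₂)².
n₂ = 164 × (3.01/1.2)² = 164 × 6.292 = 1031.89
Round up: n₂ = 1032.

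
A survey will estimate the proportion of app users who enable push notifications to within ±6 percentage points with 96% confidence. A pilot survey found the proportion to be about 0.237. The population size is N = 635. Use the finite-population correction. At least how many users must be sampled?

For a proportion with margin E = 0.06 at 96% confidence, z = 2.054.
n = p̂(1−p̂)(z/E)² = 0.237 × 0.763 × (2.054/0.06)² = 211.92 — call this n₀.
Finite-population correction with N = 635: n = n₀ / (1 + (n₀−1)/N) = 211.92 / 1.332 = 159.10
Round up: n = 160.

160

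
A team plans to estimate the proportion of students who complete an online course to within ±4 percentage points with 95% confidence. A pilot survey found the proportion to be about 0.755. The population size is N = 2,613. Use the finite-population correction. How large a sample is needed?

380

For a proportion with margin E = 0.04 at 95% confidence, z = 1.960.
n = p̂(1−p̂)(z/E)² = 0.755 × 0.245 × (1.960/0.04)² = 444.12 — call this n₀.
Finite-population correction with N = 2,613: n = n₀ / (1 + (n₀−1)/N) = 444.12 / 1.17 = 379.59
Round up: n = 380.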